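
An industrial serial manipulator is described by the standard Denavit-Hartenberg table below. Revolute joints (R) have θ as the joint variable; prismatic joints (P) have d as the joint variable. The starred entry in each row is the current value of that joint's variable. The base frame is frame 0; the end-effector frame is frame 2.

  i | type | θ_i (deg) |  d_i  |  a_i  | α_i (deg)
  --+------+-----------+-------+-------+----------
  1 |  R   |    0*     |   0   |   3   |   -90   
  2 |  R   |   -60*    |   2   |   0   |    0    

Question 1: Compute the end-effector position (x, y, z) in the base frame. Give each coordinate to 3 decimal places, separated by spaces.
3.000 2.000 0.000

after link 1: o_1 = (3.0000, 0.0000, 0.0000)
after link 2: o_2 = (3.0000, 2.0000, 0.0000)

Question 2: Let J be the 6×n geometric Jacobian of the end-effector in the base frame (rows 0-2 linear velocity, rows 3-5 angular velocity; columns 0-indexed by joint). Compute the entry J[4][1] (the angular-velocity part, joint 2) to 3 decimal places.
axis z_1 = (0.0000,1.0000,0.0000); lever o_n−o_1 = (0.0000,2.0000,0.0000)
cross product → J_v[:, 1] = (0.0000,0.0000,0.0000)
J_ω[:, 1] = z_1
entry J[4][1] = 1.0000

1.000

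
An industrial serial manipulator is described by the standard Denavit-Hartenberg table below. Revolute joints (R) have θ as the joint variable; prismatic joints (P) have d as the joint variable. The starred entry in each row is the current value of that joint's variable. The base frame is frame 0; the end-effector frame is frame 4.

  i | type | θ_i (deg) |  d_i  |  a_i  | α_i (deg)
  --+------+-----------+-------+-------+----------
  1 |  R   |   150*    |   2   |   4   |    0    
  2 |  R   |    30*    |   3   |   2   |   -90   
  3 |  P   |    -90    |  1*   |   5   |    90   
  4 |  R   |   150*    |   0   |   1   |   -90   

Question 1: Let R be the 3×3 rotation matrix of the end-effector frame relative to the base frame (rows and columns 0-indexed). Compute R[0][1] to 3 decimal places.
-1.000

End-effector y-axis (col 1 of R) = (-1.0000,0.0000,-0.0000)
R[0][1] = -1.0000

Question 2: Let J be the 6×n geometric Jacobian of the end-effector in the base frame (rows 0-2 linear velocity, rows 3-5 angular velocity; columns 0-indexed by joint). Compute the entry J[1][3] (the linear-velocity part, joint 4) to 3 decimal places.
0.866

axis z_3 = (1.0000,-0.0000,0.0000); lever o_n−o_3 = (0.0000,-0.5000,-0.8660)
cross product → J_v[:, 3] = (0.0000,0.8660,-0.5000)
J_ω[:, 3] = z_3
entry J[1][3] = 0.8660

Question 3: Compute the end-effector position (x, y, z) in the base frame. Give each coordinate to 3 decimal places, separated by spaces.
after link 1: o_1 = (-3.4641, 2.0000, 2.0000)
after link 2: o_2 = (-5.4641, 2.0000, 5.0000)
after link 3: o_3 = (-5.4641, 1.0000, 10.0000)
after link 4: o_4 = (-5.4641, 0.5000, 9.1340)

-5.464 0.500 9.134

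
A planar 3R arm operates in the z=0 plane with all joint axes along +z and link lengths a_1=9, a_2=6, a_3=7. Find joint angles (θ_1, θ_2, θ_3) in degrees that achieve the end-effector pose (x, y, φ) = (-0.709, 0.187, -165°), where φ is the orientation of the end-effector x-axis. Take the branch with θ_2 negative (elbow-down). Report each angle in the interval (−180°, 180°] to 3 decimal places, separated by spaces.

60.002 -135.004 -89.998

wrist centre = target − a_3·(cos φ, sin φ) = (6.0525, 1.9987)
cos θ_2 = (40.6275−9²−6²)/(2·9·6) = -0.7072; θ_2 = -135.0038° (elbow-down)
β = atan2(1.9987,6.0525) = 18.2750°; ψ = atan2(-4.2424,4.7571) = -41.7266°
θ_1 = β − ψ = 60.0015°
θ_3 = φ − θ_1 − θ_2 = -89.9978° (wrapped to (-180°,180°])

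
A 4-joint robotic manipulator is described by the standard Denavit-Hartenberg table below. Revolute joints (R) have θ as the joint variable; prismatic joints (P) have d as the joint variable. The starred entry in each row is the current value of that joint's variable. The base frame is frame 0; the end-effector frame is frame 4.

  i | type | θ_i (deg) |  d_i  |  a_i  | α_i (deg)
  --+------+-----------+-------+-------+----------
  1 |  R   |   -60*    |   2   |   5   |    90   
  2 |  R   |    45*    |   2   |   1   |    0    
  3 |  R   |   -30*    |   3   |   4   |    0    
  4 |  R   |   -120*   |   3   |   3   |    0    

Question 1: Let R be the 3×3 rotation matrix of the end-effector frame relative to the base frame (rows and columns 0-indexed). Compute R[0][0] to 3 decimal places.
-0.129

End-effector x-axis (col 0 of R) = (-0.1294,0.2241,-0.9659)
R[0][0] = -0.1294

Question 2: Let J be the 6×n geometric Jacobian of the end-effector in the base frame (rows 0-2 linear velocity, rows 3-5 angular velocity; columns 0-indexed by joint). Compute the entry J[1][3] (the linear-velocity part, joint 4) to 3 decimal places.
-2.510

axis z_3 = (-0.8660,-0.5000,0.0000); lever o_n−o_3 = (-2.9863,-0.8276,-2.8978)
cross product → J_v[:, 3] = (1.4489,-2.5095,-0.7765)
J_ω[:, 3] = z_3
entry J[1][3] = -2.5095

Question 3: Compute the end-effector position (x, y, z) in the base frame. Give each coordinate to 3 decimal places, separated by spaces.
after link 1: o_1 = (2.5000, -4.3301, 2.0000)
after link 2: o_2 = (1.1215, -5.9425, 2.7071)
after link 3: o_3 = (0.4553, -10.7886, 3.7424)
after link 4: o_4 = (-2.5310, -11.6161, 0.8446)

-2.531 -11.616 0.845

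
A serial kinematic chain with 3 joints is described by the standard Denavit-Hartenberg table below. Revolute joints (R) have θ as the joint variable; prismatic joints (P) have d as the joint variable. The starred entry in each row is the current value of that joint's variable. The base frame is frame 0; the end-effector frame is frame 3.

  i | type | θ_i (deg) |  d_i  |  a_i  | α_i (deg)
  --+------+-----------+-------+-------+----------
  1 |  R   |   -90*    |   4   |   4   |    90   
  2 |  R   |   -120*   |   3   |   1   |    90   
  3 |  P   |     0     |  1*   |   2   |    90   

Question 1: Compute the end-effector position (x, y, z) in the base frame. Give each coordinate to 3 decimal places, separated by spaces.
-3.000 -1.634 1.902

after link 1: o_1 = (0.0000, -4.0000, 4.0000)
after link 2: o_2 = (-3.0000, -3.5000, 3.1340)
after link 3: o_3 = (-3.0000, -1.6340, 1.9019)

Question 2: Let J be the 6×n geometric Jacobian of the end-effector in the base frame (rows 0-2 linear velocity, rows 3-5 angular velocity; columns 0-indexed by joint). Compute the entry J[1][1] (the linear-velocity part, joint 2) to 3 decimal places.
axis z_1 = (-1.0000,-0.0000,0.0000); lever o_n−o_1 = (-3.0000,2.3660,-2.0981)
cross product → J_v[:, 1] = (-0.0000,-2.0981,-2.3660)
J_ω[:, 1] = z_1
entry J[1][1] = -2.0981

-2.098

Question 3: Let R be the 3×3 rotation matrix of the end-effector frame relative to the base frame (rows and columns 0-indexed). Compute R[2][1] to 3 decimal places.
End-effector y-axis (col 1 of R) = (-0.0000,0.8660,0.5000)
R[2][1] = 0.5000

0.500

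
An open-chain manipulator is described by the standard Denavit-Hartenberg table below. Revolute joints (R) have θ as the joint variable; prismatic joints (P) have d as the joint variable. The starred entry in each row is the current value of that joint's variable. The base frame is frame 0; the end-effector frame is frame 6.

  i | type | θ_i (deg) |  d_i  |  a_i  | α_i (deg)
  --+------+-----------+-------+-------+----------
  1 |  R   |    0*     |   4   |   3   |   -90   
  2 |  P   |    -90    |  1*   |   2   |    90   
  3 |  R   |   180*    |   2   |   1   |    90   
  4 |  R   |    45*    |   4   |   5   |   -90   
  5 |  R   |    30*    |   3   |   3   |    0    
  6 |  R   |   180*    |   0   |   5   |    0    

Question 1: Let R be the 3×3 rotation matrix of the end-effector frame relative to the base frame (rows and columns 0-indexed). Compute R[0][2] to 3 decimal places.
-0.707

End-effector z-axis (col 2 of R) = (-0.7071,-0.0000,0.7071)
R[0][2] = -0.7071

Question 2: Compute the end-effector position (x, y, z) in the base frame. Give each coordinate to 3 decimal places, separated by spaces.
-3.432 6.000 4.811

after link 1: o_1 = (3.0000, 0.0000, 4.0000)
after link 2: o_2 = (3.0000, 1.0000, 6.0000)
after link 3: o_3 = (1.0000, 1.0000, 5.0000)
after link 4: o_4 = (-2.5355, 5.0000, 1.4645)
after link 5: o_5 = (-6.4940, 3.5000, 1.7487)
after link 6: o_6 = (-3.4321, 6.0000, 4.8105)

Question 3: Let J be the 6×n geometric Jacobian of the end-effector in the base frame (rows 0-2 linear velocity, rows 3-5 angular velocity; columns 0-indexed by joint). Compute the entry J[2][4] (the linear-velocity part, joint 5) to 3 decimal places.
-0.707

axis z_4 = (-0.7071,-0.0000,0.7071); lever o_n−o_4 = (-0.8966,1.0000,3.3461)
cross product → J_v[:, 4] = (-0.7071,1.7321,-0.7071)
J_ω[:, 4] = z_4
entry J[2][4] = -0.7071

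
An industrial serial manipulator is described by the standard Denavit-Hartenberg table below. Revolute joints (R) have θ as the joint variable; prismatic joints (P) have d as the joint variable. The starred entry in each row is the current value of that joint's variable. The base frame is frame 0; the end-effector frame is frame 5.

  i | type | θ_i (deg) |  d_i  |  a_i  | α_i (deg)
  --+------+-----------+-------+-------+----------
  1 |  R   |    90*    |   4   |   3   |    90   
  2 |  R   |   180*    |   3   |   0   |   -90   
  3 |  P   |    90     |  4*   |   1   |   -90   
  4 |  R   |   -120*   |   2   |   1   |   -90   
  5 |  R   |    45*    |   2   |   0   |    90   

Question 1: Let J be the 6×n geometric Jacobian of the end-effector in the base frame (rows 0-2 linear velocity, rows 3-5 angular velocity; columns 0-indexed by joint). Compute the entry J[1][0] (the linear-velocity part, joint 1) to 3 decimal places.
axis z_0 = ẑ; lever o_n−o_0 = (0.7679,5.0000,-1.8660)
cross product → J_v[:, 0] = (-5.0000,0.7679,0.0000)
J_ω[:, 0] = z_0
entry J[1][0] = 0.7679

0.768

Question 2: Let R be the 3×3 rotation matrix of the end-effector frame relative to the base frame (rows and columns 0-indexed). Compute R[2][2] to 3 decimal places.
-0.612

End-effector z-axis (col 2 of R) = (0.3536,0.7071,-0.6124)
R[2][2] = -0.6124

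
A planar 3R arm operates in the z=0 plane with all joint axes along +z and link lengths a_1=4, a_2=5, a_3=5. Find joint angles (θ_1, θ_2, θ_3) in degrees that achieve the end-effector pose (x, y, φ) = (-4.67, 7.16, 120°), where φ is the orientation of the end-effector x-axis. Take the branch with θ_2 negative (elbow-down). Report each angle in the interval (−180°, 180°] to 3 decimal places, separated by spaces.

-150.005 -134.997 45.002

wrist centre = target − a_3·(cos φ, sin φ) = (-2.1700, 2.8299)
cos θ_2 = (12.7171−4²−5²)/(2·4·5) = -0.7071; θ_2 = -134.9973° (elbow-down)
β = atan2(2.8299,-2.1700) = 127.4817°; ψ = atan2(-3.5357,0.4646) = -82.5135°
θ_1 = β − ψ = 209.9952°
θ_3 = φ − θ_1 − θ_2 = 45.0021° (wrapped to (-180°,180°])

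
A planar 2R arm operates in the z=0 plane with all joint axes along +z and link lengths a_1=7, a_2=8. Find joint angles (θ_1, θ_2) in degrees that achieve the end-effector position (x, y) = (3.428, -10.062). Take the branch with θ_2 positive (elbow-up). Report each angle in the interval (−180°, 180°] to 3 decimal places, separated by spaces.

-120.002 90.003

cos θ_2 = (112.9950−7²−8²)/(2·7·8) = -0.0000; θ_2 = 90.0025° (elbow-up)
β = atan2(-10.0620,3.4280) = -71.1867°; ψ = atan2(8.0000,6.9996) = 48.8155°
θ_1 = β − ψ = -120.0022°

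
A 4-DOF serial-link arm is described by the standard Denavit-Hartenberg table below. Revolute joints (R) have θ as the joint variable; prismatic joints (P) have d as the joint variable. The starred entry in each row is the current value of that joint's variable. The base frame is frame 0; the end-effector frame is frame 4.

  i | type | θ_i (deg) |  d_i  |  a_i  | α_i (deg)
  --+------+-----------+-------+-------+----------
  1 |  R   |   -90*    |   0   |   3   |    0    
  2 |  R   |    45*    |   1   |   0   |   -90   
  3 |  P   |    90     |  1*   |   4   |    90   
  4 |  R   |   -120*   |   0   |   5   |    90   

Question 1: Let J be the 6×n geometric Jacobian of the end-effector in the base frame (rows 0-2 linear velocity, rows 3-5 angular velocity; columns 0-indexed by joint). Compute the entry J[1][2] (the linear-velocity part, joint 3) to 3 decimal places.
prismatic axis z_2 = (0.7071,0.7071,0.0000)
J_v[:, 2] = z_2; J_ω[:, 2] = (0,0,0)
entry J[1][2] = 0.7071

0.707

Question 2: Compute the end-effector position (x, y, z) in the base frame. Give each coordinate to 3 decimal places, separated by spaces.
after link 1: o_1 = (0.0000, -3.0000, 0.0000)
after link 2: o_2 = (0.0000, -3.0000, 1.0000)
after link 3: o_3 = (0.7071, -2.2929, -3.0000)
after link 4: o_4 = (-2.3548, -5.3548, -0.5000)

-2.355 -5.355 -0.500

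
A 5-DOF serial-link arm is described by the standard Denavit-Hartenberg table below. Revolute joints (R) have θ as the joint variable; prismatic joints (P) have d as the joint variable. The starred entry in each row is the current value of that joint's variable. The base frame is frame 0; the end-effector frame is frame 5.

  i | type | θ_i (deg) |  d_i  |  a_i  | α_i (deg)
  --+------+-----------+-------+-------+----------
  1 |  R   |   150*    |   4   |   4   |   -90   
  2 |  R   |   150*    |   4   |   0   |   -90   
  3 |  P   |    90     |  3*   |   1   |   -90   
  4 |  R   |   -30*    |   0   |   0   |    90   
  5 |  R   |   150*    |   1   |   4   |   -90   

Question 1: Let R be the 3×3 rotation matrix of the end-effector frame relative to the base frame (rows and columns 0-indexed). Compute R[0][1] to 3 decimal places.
End-effector y-axis (col 1 of R) = (-0.1250,0.6495,-0.7500)
R[0][1] = -0.1250

-0.125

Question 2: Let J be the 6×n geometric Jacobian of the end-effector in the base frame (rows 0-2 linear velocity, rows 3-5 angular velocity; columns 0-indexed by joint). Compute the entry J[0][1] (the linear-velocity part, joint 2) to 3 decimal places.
-2.467

axis z_1 = (-0.5000,-0.8660,0.0000); lever o_n−o_1 = (-3.8260,-5.2966,2.8481)
cross product → J_v[:, 1] = (-2.4665,1.4240,-0.6651)
J_ω[:, 1] = z_1
entry J[0][1] = -2.4665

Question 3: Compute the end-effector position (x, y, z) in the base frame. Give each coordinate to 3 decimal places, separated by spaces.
after link 1: o_1 = (-3.4641, 2.0000, 4.0000)
after link 2: o_2 = (-5.4641, -1.4641, 4.0000)
after link 3: o_3 = (-3.6651, -1.3481, 6.5981)
after link 4: o_4 = (-3.6651, -1.3481, 6.5981)
after link 5: o_5 = (-7.2901, -3.2966, 6.8481)

-7.290 -3.297 6.848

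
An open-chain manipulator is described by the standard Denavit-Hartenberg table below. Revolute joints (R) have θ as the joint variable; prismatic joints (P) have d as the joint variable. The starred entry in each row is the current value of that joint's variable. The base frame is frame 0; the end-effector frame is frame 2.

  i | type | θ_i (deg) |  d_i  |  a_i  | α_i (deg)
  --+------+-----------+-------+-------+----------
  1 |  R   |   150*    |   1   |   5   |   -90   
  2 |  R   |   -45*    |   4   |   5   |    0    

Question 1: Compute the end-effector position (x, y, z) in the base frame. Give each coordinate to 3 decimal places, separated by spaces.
-9.392 0.804 4.536

after link 1: o_1 = (-4.3301, 2.5000, 1.0000)
after link 2: o_2 = (-9.3920, 0.8037, 4.5355)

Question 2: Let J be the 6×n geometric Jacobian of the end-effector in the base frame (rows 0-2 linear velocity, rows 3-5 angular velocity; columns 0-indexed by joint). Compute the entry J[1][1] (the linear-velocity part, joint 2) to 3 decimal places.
axis z_1 = (-0.5000,-0.8660,0.0000); lever o_n−o_1 = (-5.0619,-1.6963,3.5355)
cross product → J_v[:, 1] = (-3.0619,1.7678,-3.5355)
J_ω[:, 1] = z_1
entry J[1][1] = 1.7678

1.768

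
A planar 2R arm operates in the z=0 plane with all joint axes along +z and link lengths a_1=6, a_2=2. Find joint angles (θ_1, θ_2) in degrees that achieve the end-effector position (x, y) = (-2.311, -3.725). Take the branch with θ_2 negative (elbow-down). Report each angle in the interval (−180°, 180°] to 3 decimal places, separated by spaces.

cos θ_2 = (19.2163−6²−2²)/(2·6·2) = -0.8660; θ_2 = -149.9954° (elbow-down)
β = atan2(-3.7250,-2.3110) = -121.8156°; ψ = atan2(-1.0001,4.2680) = -13.1883°
θ_1 = β − ψ = -108.6273°

-108.627 -149.995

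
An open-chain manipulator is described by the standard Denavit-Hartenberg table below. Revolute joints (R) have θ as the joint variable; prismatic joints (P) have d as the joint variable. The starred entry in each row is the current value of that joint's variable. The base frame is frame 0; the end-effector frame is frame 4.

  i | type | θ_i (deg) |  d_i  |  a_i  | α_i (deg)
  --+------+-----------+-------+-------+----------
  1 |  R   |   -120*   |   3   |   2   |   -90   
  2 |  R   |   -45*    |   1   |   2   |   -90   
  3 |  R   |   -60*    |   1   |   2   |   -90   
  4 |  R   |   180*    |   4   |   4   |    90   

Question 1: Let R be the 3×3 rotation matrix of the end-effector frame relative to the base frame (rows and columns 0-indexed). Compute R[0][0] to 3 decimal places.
End-effector x-axis (col 0 of R) = (-0.5732,0.7392,-0.3536)
R[0][0] = -0.5732

-0.573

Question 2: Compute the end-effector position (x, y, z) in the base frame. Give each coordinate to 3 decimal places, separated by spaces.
after link 1: o_1 = (-1.0000, -1.7321, 3.0000)
after link 2: o_2 = (-0.8411, -3.4568, 4.4142)
after link 3: o_3 = (-0.0482, -5.5476, 4.4142)
after link 4: o_4 = (-5.2979, -3.7121, 5.4495)

-5.298 -3.712 5.449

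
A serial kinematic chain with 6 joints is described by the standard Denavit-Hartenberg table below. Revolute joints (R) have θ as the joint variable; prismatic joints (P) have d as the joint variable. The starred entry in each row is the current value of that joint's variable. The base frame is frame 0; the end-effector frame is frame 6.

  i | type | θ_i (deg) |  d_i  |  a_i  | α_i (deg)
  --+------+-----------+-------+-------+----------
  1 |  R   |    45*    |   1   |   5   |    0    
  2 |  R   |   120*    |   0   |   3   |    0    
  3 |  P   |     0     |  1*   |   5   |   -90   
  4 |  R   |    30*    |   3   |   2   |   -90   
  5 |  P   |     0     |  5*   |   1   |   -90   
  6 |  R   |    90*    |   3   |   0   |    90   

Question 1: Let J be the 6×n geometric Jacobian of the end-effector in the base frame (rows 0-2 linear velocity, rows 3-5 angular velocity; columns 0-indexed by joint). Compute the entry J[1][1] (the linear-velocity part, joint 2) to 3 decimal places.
axis z_1 = (0.0000,0.0000,1.0000); lever o_n−o_1 = (-7.8221,2.0959,-4.8301)
cross product → J_v[:, 1] = (-2.0959,-7.8221,0.0000)
J_ω[:, 1] = z_1
entry J[1][1] = -7.8221

-7.822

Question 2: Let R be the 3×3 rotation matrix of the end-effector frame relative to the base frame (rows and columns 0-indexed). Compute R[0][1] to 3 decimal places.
0.259

End-effector y-axis (col 1 of R) = (0.2588,0.9659,-0.0000)
R[0][1] = 0.2588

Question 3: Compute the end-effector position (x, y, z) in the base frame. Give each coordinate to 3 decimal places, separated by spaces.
after link 1: o_1 = (3.5355, 3.5355, 1.0000)
after link 2: o_2 = (0.6378, 4.3120, 1.0000)
after link 3: o_3 = (-4.1919, 5.6061, 2.0000)
after link 4: o_4 = (-6.6414, 3.1566, 1.0000)
after link 5: o_5 = (-5.0631, 2.7337, -3.8301)
after link 6: o_6 = (-4.2866, 5.6315, -3.8301)

-4.287 5.631 -3.830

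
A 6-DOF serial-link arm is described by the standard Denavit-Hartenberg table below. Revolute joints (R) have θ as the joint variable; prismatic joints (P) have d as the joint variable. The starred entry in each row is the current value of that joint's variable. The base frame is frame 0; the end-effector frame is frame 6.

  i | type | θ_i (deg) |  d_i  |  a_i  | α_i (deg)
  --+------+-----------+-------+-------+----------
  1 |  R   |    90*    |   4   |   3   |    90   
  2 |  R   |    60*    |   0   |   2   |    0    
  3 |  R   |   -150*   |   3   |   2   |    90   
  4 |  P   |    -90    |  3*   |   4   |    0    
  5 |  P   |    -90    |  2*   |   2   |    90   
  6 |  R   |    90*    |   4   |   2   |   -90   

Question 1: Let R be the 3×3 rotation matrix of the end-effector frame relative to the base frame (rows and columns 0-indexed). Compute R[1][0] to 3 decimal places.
-1.000

End-effector x-axis (col 0 of R) = (-0.0000,-1.0000,0.0000)
R[1][0] = -1.0000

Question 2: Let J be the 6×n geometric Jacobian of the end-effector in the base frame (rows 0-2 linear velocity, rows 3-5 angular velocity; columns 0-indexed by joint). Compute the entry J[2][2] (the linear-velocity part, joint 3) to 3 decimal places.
axis z_2 = (1.0000,-0.0000,0.0000); lever o_n−o_2 = (3.0000,-7.0000,0.0000)
cross product → J_v[:, 2] = (0.0000,-0.0000,-7.0000)
J_ω[:, 2] = z_2
entry J[2][2] = -7.0000

-7.000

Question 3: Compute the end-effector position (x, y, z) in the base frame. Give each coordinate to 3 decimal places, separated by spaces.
after link 1: o_1 = (0.0000, 3.0000, 4.0000)
after link 2: o_2 = (0.0000, 4.0000, 5.7321)
after link 3: o_3 = (3.0000, 4.0000, 3.7321)
after link 4: o_4 = (-1.0000, 1.0000, 3.7321)
after link 5: o_5 = (-1.0000, -1.0000, 5.7321)
after link 6: o_6 = (3.0000, -3.0000, 5.7321)

3.000 -3.000 5.732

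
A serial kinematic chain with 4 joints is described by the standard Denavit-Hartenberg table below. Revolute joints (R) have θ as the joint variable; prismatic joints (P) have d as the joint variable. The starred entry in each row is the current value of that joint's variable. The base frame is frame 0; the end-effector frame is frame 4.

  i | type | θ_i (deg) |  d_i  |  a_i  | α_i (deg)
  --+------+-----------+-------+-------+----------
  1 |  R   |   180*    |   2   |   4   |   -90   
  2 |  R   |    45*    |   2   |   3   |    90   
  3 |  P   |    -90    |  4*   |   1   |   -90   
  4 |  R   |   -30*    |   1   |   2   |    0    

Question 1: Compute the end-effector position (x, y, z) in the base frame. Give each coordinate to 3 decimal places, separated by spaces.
after link 1: o_1 = (-4.0000, 0.0000, 2.0000)
after link 2: o_2 = (-6.1213, -2.0000, -0.1213)
after link 3: o_3 = (-8.9497, -1.0000, 2.7071)
after link 4: o_4 = (-10.3640, 0.7321, 2.7071)

-10.364 0.732 2.707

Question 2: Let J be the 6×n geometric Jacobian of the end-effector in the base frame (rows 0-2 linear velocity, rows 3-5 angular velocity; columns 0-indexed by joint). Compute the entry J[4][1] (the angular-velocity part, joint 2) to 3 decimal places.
-1.000

axis z_1 = (-0.0000,-1.0000,0.0000); lever o_n−o_1 = (-6.3640,0.7321,0.7071)
cross product → J_v[:, 1] = (-0.7071,-0.0000,-6.3640)
J_ω[:, 1] = z_1
entry J[4][1] = -1.0000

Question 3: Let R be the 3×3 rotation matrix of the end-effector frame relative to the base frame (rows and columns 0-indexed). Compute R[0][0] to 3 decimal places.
End-effector x-axis (col 0 of R) = (-0.3536,0.8660,0.3536)
R[0][0] = -0.3536

-0.354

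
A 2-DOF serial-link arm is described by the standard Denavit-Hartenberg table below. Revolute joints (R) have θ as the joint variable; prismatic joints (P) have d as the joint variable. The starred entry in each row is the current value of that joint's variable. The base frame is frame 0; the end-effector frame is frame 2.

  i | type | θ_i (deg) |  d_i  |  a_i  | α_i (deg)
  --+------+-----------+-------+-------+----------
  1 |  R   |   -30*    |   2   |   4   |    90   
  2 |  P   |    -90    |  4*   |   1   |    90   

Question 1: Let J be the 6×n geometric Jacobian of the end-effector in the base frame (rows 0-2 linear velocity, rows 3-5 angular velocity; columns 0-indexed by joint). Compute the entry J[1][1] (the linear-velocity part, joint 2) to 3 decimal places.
-0.866

prismatic axis z_1 = (-0.5000,-0.8660,0.0000)
J_v[:, 1] = z_1; J_ω[:, 1] = (0,0,0)
entry J[1][1] = -0.8660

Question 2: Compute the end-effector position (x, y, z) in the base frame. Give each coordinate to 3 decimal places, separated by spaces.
1.464 -5.464 1.000

after link 1: o_1 = (3.4641, -2.0000, 2.0000)
after link 2: o_2 = (1.4641, -5.4641, 1.0000)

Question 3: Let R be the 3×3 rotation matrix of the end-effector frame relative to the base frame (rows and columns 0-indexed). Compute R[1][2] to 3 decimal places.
0.500

End-effector z-axis (col 2 of R) = (-0.8660,0.5000,-0.0000)
R[1][2] = 0.5000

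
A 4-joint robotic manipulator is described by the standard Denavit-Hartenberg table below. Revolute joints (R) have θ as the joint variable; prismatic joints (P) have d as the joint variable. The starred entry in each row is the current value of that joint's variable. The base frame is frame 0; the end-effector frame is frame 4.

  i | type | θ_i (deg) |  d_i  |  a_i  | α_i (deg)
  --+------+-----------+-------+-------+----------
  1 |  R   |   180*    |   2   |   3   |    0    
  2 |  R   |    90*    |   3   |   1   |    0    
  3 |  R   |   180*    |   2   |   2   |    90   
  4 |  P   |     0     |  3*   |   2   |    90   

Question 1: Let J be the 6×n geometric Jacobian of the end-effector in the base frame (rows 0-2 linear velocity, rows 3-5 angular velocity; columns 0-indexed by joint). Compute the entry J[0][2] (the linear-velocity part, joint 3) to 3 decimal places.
axis z_2 = (0.0000,0.0000,1.0000); lever o_n−o_2 = (3.0000,4.0000,2.0000)
cross product → J_v[:, 2] = (-4.0000,3.0000,0.0000)
J_ω[:, 2] = z_2
entry J[0][2] = -4.0000

-4.000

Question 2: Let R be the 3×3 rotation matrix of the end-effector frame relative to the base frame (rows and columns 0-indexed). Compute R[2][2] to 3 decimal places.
-1.000

End-effector z-axis (col 2 of R) = (0.0000,-0.0000,-1.0000)
R[2][2] = -1.0000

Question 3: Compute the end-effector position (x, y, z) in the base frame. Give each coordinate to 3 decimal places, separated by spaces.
after link 1: o_1 = (-3.0000, 0.0000, 2.0000)
after link 2: o_2 = (-3.0000, -1.0000, 5.0000)
after link 3: o_3 = (-3.0000, 1.0000, 7.0000)
after link 4: o_4 = (0.0000, 3.0000, 7.0000)

0.000 3.000 7.000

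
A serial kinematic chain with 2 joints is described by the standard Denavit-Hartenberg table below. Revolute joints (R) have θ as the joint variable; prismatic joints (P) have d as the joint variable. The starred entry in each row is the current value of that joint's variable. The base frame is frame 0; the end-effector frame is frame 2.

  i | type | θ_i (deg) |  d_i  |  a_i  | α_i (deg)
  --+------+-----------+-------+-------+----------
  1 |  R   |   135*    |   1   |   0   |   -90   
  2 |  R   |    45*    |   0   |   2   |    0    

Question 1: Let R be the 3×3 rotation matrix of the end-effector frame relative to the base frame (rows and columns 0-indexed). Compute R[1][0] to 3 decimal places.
0.500

End-effector x-axis (col 0 of R) = (-0.5000,0.5000,-0.7071)
R[1][0] = 0.5000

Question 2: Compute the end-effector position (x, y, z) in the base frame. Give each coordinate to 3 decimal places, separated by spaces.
-1.000 1.000 -0.414

after link 1: o_1 = (0.0000, 0.0000, 1.0000)
after link 2: o_2 = (-1.0000, 1.0000, -0.4142)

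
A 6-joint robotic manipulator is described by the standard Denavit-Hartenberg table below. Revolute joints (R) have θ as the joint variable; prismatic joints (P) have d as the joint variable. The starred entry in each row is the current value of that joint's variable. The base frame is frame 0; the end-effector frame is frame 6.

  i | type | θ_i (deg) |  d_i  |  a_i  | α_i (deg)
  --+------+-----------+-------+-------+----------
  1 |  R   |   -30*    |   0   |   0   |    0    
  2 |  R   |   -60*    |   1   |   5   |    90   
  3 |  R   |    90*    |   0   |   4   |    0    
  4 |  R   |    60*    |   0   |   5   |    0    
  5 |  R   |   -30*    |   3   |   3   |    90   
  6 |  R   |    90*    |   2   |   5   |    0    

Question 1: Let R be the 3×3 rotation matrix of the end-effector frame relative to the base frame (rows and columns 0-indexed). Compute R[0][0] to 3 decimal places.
-1.000

End-effector x-axis (col 0 of R) = (-1.0000,-0.0000,0.0000)
R[0][0] = -1.0000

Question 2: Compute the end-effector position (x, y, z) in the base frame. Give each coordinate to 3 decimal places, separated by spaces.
after link 1: o_1 = (0.0000, 0.0000, 0.0000)
after link 2: o_2 = (0.0000, -5.0000, 1.0000)
after link 3: o_3 = (0.0000, -5.0000, 5.0000)
after link 4: o_4 = (0.0000, -0.6699, 7.5000)
after link 5: o_5 = (-3.0000, 0.8301, 10.0981)
after link 6: o_6 = (-8.0000, -0.9019, 11.0981)

-8.000 -0.902 11.098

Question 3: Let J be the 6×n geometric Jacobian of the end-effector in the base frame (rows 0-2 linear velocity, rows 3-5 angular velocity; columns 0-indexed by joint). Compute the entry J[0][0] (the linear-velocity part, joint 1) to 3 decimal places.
0.902

axis z_0 = ẑ; lever o_n−o_0 = (-8.0000,-0.9019,11.0981)
cross product → J_v[:, 0] = (0.9019,-8.0000,0.0000)
J_ω[:, 0] = z_0
entry J[0][0] = 0.9019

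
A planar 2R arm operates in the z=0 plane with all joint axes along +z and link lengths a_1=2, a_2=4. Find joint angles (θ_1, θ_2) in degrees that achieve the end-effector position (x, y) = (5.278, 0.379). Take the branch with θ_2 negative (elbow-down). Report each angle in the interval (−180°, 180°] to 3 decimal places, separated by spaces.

44.998 -59.996

cos θ_2 = (28.0009−2²−4²)/(2·2·4) = 0.5001; θ_2 = -59.9962° (elbow-down)
β = atan2(0.3790,5.2780) = 4.1072°; ψ = atan2(-3.4640,4.0002) = -40.8907°
θ_1 = β − ψ = 44.9979°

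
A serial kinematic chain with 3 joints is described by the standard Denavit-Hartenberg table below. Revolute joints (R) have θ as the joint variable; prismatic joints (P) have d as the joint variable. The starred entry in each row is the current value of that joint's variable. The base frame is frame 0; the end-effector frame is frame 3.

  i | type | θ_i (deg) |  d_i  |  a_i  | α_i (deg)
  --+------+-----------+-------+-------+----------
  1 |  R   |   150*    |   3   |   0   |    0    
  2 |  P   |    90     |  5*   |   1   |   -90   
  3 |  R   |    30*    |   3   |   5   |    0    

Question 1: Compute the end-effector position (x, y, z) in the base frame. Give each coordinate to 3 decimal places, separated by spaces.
-0.067 -6.116 5.500

after link 1: o_1 = (0.0000, 0.0000, 3.0000)
after link 2: o_2 = (-0.5000, -0.8660, 8.0000)
after link 3: o_3 = (-0.0670, -6.1160, 5.5000)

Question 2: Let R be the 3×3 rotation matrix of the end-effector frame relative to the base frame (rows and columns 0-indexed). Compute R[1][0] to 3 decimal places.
-0.750

End-effector x-axis (col 0 of R) = (-0.4330,-0.7500,-0.5000)
R[1][0] = -0.7500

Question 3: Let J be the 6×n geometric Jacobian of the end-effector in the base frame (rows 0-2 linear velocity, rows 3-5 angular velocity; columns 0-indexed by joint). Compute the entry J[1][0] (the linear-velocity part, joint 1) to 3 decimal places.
-0.067

axis z_0 = ẑ; lever o_n−o_0 = (-0.0670,-6.1160,5.5000)
cross product → J_v[:, 0] = (6.1160,-0.0670,0.0000)
J_ω[:, 0] = z_0
entry J[1][0] = -0.0670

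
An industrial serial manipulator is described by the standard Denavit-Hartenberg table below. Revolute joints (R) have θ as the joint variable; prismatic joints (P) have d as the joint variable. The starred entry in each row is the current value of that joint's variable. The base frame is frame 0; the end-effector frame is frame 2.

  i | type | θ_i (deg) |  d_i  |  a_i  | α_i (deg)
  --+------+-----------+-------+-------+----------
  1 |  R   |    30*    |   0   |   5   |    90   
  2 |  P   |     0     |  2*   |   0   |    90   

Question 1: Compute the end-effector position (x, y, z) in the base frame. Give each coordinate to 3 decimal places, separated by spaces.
5.330 0.768 0.000

after link 1: o_1 = (4.3301, 2.5000, 0.0000)
after link 2: o_2 = (5.3301, 0.7679, 0.0000)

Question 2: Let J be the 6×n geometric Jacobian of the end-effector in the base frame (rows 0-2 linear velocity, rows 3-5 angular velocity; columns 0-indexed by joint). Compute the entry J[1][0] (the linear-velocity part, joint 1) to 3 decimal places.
axis z_0 = ẑ; lever o_n−o_0 = (5.3301,0.7679,0.0000)
cross product → J_v[:, 0] = (-0.7679,5.3301,0.0000)
J_ω[:, 0] = z_0
entry J[1][0] = 5.3301

5.330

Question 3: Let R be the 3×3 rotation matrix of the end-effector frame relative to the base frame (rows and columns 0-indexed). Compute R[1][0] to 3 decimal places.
0.500

End-effector x-axis (col 0 of R) = (0.8660,0.5000,0.0000)
R[1][0] = 0.5000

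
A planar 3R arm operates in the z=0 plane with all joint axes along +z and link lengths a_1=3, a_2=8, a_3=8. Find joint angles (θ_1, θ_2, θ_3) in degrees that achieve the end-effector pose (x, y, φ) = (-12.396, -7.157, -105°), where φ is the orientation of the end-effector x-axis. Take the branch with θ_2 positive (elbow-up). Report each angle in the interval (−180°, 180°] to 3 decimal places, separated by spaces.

143.674 45.002 66.324

wrist centre = target − a_3·(cos φ, sin φ) = (-10.3254, 0.5704)
cos θ_2 = (106.9402−3²−8²)/(2·3·8) = 0.7071; θ_2 = 45.0015° (elbow-up)
β = atan2(0.5704,-10.3254) = 176.8380°; ψ = atan2(5.6570,8.6567) = 33.1639°
θ_1 = β − ψ = 143.6741°
θ_3 = φ − θ_1 − θ_2 = 66.3244° (wrapped to (-180°,180°])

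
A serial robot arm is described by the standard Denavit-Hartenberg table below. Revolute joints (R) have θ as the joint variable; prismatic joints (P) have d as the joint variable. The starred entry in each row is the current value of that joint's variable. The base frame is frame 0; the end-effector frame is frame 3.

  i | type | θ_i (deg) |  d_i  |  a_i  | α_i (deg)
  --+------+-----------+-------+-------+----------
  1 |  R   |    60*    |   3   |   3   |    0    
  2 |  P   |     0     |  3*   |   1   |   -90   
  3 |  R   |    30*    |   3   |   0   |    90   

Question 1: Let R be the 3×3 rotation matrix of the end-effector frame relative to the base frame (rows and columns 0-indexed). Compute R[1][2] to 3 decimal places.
0.433

End-effector z-axis (col 2 of R) = (0.2500,0.4330,0.8660)
R[1][2] = 0.4330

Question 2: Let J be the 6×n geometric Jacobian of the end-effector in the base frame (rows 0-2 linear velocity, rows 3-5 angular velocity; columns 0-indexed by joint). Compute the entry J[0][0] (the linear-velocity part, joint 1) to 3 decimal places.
axis z_0 = ẑ; lever o_n−o_0 = (-0.5981,4.9641,6.0000)
cross product → J_v[:, 0] = (-4.9641,-0.5981,0.0000)
J_ω[:, 0] = z_0
entry J[0][0] = -4.9641

-4.964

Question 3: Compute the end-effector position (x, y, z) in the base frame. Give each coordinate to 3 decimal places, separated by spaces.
after link 1: o_1 = (1.5000, 2.5981, 3.0000)
after link 2: o_2 = (2.0000, 3.4641, 6.0000)
after link 3: o_3 = (-0.5981, 4.9641, 6.0000)

-0.598 4.964 6.000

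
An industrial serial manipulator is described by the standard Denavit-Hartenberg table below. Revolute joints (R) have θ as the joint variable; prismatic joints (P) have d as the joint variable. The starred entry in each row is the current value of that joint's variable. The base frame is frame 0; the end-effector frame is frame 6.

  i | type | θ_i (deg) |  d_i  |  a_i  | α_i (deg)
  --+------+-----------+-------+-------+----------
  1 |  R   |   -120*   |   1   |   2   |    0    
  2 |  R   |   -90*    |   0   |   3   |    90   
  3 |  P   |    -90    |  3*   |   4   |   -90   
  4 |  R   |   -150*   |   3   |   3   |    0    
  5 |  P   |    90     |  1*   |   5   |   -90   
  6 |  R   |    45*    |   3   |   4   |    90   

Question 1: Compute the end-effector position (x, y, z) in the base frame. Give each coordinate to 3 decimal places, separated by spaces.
0.277 8.823 -6.914

after link 1: o_1 = (-1.0000, -1.7321, 1.0000)
after link 2: o_2 = (-3.5981, -0.2321, 1.0000)
after link 3: o_3 = (-2.0981, 2.3660, -3.0000)
after link 4: o_4 = (-3.9462, 5.1651, -0.4019)
after link 5: o_5 = (-2.6471, 9.4151, -2.9019)
after link 6: o_6 = (0.2771, 8.8231, -6.9142)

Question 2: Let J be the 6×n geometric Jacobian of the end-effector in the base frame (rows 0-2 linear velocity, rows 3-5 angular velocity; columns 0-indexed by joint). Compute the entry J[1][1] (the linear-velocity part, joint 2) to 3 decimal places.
1.277

axis z_1 = (0.0000,0.0000,1.0000); lever o_n−o_1 = (1.2771,10.5552,-7.9142)
cross product → J_v[:, 1] = (-10.5552,1.2771,0.0000)
J_ω[:, 1] = z_1
entry J[1][1] = 1.2771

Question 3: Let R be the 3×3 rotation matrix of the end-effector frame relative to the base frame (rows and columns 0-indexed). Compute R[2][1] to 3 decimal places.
-0.866

End-effector y-axis (col 1 of R) = (-0.2500,-0.4330,-0.8660)
R[2][1] = -0.8660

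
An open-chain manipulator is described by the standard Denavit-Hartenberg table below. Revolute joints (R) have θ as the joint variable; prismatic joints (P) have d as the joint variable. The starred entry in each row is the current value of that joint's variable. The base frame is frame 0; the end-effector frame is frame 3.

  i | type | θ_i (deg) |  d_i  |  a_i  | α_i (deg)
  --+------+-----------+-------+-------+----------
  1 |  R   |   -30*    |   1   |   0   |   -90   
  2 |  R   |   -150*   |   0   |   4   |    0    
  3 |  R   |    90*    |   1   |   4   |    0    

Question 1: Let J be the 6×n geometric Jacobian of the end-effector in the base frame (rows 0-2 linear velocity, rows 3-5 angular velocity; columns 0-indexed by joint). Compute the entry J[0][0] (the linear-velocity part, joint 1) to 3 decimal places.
-1.598

axis z_0 = ẑ; lever o_n−o_0 = (-0.7679,1.5981,6.4641)
cross product → J_v[:, 0] = (-1.5981,-0.7679,0.0000)
J_ω[:, 0] = z_0
entry J[0][0] = -1.5981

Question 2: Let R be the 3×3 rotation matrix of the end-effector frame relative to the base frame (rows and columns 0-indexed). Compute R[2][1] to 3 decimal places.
End-effector y-axis (col 1 of R) = (0.7500,-0.4330,-0.5000)
R[2][1] = -0.5000

-0.500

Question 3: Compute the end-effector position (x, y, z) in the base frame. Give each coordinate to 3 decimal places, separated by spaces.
-0.768 1.598 6.464

after link 1: o_1 = (0.0000, 0.0000, 1.0000)
after link 2: o_2 = (-3.0000, 1.7321, 3.0000)
after link 3: o_3 = (-0.7679, 1.5981, 6.4641)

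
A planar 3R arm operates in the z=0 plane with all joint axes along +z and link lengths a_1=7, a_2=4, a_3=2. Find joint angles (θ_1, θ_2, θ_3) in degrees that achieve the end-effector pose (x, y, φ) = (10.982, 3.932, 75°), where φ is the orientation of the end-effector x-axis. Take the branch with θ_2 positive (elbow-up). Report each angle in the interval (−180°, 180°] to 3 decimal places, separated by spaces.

0.005 29.988 45.007

wrist centre = target − a_3·(cos φ, sin φ) = (10.4644, 2.0001)
cos θ_2 = (113.5035−7²−4²)/(2·7·4) = 0.8661; θ_2 = 29.9876° (elbow-up)
β = atan2(2.0001,10.4644) = 10.8209°; ψ = atan2(1.9993,10.4645) = 10.8160°
θ_1 = β − ψ = 0.0049°
θ_3 = φ − θ_1 − θ_2 = 45.0075° (wrapped to (-180°,180°])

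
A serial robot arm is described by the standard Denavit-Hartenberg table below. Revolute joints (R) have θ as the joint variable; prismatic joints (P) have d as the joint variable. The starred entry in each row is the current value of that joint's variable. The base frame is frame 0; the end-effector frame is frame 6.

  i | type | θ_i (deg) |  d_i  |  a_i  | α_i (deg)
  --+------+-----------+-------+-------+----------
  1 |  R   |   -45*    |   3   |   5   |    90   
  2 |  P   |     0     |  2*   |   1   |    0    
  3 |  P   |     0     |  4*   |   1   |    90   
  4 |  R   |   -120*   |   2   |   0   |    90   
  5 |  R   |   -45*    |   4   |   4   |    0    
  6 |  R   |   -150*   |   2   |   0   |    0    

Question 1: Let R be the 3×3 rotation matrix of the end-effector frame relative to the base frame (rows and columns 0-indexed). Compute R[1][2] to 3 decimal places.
0.259

End-effector z-axis (col 2 of R) = (-0.9659,0.2588,-0.0000)
R[1][2] = 0.2588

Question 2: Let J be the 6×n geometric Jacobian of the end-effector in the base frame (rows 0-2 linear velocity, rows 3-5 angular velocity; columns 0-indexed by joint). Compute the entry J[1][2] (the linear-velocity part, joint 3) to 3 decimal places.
prismatic axis z_2 = (-0.7071,-0.7071,0.0000)
J_v[:, 2] = z_2; J_ω[:, 2] = (0,0,0)
entry J[1][2] = -0.7071

-0.707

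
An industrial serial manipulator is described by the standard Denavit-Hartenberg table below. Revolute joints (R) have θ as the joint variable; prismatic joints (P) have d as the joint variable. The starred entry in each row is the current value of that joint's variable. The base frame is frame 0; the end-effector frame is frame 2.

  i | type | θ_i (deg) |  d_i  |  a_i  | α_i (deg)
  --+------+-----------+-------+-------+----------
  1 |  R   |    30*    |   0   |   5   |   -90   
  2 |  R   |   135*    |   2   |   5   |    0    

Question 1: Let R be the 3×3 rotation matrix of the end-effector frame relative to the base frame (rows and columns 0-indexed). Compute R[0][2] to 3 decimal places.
-0.500

End-effector z-axis (col 2 of R) = (-0.5000,0.8660,0.0000)
R[0][2] = -0.5000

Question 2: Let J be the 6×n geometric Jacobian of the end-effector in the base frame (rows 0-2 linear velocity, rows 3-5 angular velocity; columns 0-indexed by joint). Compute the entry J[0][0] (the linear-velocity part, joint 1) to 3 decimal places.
axis z_0 = ẑ; lever o_n−o_0 = (0.2683,2.4643,-3.5355)
cross product → J_v[:, 0] = (-2.4643,0.2683,0.0000)
J_ω[:, 0] = z_0
entry J[0][0] = -2.4643

-2.464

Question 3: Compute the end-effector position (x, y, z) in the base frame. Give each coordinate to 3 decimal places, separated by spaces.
after link 1: o_1 = (4.3301, 2.5000, 0.0000)
after link 2: o_2 = (0.2683, 2.4643, -3.5355)

0.268 2.464 -3.536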